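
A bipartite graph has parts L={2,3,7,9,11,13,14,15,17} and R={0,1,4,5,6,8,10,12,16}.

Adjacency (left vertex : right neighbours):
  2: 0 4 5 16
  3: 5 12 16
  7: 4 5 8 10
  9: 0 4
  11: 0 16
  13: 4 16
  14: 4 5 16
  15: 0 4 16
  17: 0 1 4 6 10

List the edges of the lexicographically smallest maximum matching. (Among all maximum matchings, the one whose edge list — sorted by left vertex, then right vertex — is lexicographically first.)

|M| = 7 (so the lex-smallest maximum matching has 7 edges)
process left vertices in ascending order; for each, take the smallest-labelled available neighbour that still permits 7 edges overall, or leave it unmatched if none does
lex-smallest matching: {2-0, 3-12, 7-8, 9-4, 11-16, 14-5, 17-1}

Lex-smallest maximum matching: {(2,0), (3,12), (7,8), (9,4), (11,16), (14,5), (17,1)}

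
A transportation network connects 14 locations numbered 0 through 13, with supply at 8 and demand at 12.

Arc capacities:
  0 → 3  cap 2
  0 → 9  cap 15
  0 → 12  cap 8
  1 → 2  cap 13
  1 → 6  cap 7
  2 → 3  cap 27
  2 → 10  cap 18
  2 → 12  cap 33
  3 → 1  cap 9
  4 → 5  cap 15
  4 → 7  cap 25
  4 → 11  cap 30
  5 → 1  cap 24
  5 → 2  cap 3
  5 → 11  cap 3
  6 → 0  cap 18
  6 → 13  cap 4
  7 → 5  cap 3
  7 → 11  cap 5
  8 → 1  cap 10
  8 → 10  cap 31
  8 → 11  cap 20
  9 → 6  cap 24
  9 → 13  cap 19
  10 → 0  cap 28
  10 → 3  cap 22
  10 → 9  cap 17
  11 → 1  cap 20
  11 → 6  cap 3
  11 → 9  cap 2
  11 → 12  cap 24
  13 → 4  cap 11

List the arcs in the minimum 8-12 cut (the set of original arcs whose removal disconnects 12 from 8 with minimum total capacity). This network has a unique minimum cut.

Min-cut arcs: {(0,12), (1,2), (5,2), (11,12)} (total capacity 48)

augment #1: 8→11→12 push 20
augment #2: 8→1→2→12 push 10
augment #3: 8→10→0→12 push 8
augment #4: 8→10→3→1→2→12 push 3
augment #5: 8→10→9→13→4→11→12 push 4
augment #6: 8→10→9→13→4→5→2→12 push 3
max flow = 48; residual-reachable set from 8 gives S-side
cut edges (S→T): {(0,12), (1,2), (5,2), (11,12)} total cap 48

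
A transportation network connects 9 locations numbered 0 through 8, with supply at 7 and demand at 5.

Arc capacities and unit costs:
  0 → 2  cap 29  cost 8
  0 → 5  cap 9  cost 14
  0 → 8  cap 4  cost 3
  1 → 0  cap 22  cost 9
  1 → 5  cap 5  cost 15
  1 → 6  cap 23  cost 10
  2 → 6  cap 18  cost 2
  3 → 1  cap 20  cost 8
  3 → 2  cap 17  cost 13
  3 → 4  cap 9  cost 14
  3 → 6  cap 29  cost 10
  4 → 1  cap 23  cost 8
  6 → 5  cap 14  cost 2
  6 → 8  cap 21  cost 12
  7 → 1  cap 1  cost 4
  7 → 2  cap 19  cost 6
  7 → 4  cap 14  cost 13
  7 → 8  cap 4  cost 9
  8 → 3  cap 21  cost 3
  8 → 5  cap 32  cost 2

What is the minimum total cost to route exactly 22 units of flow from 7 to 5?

shortest-cost path #1: 7→2→6→5 push 14 @ unit cost 10 (adds 140)
shortest-cost path #2: 7→8→5 push 4 @ unit cost 11 (adds 44)
shortest-cost path #3: 7→1→0→8→5 push 1 @ unit cost 18 (adds 18)
shortest-cost path #4: 7→2→6→8→5 push 3 @ unit cost 22 (adds 66)
total cost = 268

Minimum cost for 22 units: 268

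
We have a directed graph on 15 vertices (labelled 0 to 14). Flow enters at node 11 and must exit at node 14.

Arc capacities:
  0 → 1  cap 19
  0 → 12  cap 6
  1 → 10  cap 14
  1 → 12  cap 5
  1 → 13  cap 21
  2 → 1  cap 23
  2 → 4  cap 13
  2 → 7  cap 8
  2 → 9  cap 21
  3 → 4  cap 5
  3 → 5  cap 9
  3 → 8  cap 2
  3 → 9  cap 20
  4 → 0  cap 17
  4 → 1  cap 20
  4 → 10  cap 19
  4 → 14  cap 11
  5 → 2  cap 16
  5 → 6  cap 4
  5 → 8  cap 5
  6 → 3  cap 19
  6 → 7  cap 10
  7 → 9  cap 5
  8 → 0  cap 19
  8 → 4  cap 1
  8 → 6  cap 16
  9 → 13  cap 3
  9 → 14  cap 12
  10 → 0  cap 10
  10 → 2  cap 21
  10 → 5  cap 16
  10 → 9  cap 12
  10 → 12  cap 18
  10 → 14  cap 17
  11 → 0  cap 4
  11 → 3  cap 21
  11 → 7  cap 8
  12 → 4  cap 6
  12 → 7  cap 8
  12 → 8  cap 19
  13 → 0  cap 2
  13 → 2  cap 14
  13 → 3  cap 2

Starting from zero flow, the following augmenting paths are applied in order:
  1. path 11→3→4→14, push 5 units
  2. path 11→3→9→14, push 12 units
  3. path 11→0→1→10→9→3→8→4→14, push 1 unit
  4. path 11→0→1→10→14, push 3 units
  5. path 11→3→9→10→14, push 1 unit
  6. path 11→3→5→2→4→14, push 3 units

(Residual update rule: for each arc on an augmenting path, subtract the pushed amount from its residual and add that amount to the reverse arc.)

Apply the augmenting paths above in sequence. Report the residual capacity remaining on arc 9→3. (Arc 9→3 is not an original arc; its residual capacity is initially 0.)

Residual capacity of (9,3): 12

after path 1 (11→3→4→14, push 5): res(9,3)=0
after path 2 (11→3→9→14, push 12): res(9,3)=12
after path 3 (11→0→1→10→9→3→8→4→14, push 1): res(9,3)=11
after path 4 (11→0→1→10→14, push 3): res(9,3)=11
after path 5 (11→3→9→10→14, push 1): res(9,3)=12
after path 6 (11→3→5→2→4→14, push 3): res(9,3)=12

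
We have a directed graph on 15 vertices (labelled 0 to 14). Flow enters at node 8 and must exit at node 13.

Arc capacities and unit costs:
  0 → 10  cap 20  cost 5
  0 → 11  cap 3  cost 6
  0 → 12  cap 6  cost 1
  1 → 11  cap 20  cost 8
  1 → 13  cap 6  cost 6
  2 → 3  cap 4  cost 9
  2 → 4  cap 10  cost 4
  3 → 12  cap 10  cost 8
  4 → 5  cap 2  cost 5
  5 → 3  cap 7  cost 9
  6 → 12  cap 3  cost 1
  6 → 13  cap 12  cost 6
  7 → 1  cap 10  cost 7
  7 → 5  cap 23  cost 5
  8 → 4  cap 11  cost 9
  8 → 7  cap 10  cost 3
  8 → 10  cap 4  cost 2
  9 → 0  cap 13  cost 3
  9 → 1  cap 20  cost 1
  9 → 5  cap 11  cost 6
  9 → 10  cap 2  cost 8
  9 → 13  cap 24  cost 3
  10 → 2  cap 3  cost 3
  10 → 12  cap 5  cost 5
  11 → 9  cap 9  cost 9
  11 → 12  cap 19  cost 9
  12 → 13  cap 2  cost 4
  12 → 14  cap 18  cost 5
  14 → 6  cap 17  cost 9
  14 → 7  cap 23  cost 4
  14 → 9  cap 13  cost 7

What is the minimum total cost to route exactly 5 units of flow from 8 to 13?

shortest-cost path #1: 8→10→12→13 push 2 @ unit cost 11 (adds 22)
shortest-cost path #2: 8→7→1→13 push 3 @ unit cost 16 (adds 48)
total cost = 70

Minimum cost for 5 units: 70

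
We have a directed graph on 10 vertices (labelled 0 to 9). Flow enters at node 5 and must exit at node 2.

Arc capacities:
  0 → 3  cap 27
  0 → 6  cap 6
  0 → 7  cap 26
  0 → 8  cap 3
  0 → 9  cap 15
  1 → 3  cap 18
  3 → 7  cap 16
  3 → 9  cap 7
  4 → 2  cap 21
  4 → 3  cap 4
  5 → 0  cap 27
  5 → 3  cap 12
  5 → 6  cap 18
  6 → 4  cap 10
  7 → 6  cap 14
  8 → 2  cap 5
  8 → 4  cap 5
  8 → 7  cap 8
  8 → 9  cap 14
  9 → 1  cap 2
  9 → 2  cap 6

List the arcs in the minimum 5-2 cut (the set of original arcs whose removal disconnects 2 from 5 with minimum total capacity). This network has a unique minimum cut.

augment #1: 5→0→8→2 push 3
augment #2: 5→0→9→2 push 6
augment #3: 5→6→4→2 push 10
max flow = 19; residual-reachable set from 5 gives S-side
cut edges (S→T): {(0,8), (6,4), (9,2)} total cap 19

Min-cut arcs: {(0,8), (6,4), (9,2)} (total capacity 19)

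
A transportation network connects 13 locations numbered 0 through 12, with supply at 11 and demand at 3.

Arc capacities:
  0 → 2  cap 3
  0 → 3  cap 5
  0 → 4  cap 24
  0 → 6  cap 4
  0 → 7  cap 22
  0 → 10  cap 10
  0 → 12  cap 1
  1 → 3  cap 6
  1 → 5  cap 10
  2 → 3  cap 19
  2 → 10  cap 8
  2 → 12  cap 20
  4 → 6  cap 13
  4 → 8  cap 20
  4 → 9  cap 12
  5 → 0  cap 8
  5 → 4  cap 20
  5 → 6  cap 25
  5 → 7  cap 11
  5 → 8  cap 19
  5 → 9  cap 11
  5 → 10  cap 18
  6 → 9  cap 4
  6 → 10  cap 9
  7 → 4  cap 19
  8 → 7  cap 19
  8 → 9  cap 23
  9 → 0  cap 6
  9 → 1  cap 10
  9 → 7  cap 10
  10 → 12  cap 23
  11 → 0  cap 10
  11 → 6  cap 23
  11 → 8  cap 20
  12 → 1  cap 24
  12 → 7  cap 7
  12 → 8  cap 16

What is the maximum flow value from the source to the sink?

Maximum flow value: 14

augment #1: 11→0→3 bottleneck 5, total now 5
augment #2: 11→0→2→3 bottleneck 3, total now 8
augment #3: 11→0→12→1→3 bottleneck 1, total now 9
augment #4: 11→6→9→1→3 bottleneck 4, total now 13
augment #5: 11→8→9→1→3 bottleneck 1, total now 14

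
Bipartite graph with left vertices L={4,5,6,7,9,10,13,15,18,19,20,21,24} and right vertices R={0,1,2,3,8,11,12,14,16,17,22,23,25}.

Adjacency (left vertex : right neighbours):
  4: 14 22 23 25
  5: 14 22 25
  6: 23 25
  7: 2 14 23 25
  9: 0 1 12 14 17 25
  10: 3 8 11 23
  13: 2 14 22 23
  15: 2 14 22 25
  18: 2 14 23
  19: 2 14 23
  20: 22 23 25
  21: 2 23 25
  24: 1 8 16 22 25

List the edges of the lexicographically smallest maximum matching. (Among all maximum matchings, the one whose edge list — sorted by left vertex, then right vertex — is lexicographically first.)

Lex-smallest maximum matching: {(4,14), (5,22), (6,23), (7,2), (9,0), (10,3), (15,25), (24,1)}

|M| = 8 (so the lex-smallest maximum matching has 8 edges)
process left vertices in ascending order; for each, take the smallest-labelled available neighbour that still permits 8 edges overall, or leave it unmatched if none does
lex-smallest matching: {4-14, 5-22, 6-23, 7-2, 9-0, 10-3, 15-25, 24-1}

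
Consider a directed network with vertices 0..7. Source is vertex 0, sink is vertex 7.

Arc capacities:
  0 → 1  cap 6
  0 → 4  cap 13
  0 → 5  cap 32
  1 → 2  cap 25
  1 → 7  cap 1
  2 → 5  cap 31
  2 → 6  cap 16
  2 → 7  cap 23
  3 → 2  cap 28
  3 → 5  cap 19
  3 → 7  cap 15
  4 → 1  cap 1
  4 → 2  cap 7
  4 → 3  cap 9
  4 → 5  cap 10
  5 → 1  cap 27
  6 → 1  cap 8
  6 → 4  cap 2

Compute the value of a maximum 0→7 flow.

Maximum flow value: 33

augment #1: 0→1→7 bottleneck 1, total now 1
augment #2: 0→1→2→7 bottleneck 5, total now 6
augment #3: 0→4→2→7 bottleneck 7, total now 13
augment #4: 0→4→3→7 bottleneck 6, total now 19
augment #5: 0→5→1→2→7 bottleneck 11, total now 30
augment #6: 0→5→1→2→4→3→7 bottleneck 3, total now 33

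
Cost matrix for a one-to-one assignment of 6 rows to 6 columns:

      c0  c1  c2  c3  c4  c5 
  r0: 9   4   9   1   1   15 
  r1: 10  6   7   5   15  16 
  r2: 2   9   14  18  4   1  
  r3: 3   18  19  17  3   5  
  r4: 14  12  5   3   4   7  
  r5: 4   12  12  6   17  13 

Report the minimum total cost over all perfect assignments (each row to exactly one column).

Minimum assignment cost: 20

optimal assignment: row0→col3 (cost 1), row1→col1 (cost 6), row2→col5 (cost 1), row3→col4 (cost 3), row4→col2 (cost 5), row5→col0 (cost 4)
total = 1 + 6 + 1 + 3 + 5 + 4 = 20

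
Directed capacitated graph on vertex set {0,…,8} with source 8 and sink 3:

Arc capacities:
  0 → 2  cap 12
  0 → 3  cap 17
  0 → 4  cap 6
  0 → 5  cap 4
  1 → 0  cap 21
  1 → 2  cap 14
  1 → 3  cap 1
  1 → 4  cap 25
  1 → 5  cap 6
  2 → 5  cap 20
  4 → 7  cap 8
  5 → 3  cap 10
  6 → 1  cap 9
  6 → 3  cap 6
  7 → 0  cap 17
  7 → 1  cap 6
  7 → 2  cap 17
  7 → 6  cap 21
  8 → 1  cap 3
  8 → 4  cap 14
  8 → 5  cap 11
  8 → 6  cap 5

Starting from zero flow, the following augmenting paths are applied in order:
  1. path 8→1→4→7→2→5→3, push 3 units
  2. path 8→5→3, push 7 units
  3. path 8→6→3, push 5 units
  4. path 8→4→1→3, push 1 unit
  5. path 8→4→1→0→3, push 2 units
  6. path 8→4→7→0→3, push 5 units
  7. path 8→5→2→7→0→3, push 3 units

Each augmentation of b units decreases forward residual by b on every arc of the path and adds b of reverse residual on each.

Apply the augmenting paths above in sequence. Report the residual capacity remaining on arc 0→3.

Residual capacity of (0,3): 7

after path 1 (8→1→4→7→2→5→3, push 3): res(0,3)=17
after path 2 (8→5→3, push 7): res(0,3)=17
after path 3 (8→6→3, push 5): res(0,3)=17
after path 4 (8→4→1→3, push 1): res(0,3)=17
after path 5 (8→4→1→0→3, push 2): res(0,3)=15
after path 6 (8→4→7→0→3, push 5): res(0,3)=10
after path 7 (8→5→2→7→0→3, push 3): res(0,3)=7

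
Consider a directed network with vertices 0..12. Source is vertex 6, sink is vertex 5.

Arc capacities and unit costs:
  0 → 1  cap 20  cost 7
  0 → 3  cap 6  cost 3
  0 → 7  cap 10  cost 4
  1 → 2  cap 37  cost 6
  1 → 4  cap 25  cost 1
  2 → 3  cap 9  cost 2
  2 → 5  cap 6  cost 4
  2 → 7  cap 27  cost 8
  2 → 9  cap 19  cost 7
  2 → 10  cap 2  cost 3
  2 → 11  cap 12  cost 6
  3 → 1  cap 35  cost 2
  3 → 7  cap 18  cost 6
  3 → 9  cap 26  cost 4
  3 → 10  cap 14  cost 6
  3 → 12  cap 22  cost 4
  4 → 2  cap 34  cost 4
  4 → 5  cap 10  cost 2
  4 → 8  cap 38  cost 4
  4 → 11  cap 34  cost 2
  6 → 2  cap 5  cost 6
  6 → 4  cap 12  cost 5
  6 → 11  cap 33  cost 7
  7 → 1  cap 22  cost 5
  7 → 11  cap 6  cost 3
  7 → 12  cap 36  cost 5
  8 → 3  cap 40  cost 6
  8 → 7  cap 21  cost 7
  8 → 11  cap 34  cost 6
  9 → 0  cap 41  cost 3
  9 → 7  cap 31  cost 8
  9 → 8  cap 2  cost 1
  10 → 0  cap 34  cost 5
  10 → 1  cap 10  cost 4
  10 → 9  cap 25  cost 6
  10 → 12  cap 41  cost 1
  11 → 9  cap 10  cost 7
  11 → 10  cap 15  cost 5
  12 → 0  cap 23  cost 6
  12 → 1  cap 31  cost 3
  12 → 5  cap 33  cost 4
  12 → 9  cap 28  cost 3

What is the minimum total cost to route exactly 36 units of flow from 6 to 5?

shortest-cost path #1: 6→4→5 push 10 @ unit cost 7 (adds 70)
shortest-cost path #2: 6→2→5 push 5 @ unit cost 10 (adds 50)
shortest-cost path #3: 6→4→2→5 push 1 @ unit cost 13 (adds 13)
shortest-cost path #4: 6→11→10→12→5 push 15 @ unit cost 17 (adds 255)
shortest-cost path #5: 6→4→2→10→12→5 push 1 @ unit cost 17 (adds 17)
shortest-cost path #6: 6→11→9→0→3→12→5 push 4 @ unit cost 28 (adds 112)
total cost = 517

Minimum cost for 36 units: 517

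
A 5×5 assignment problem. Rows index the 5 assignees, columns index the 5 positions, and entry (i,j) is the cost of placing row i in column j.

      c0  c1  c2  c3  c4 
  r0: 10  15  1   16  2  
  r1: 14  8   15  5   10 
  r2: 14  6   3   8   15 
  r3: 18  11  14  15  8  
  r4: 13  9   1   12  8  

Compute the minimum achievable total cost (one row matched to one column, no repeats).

optimal assignment: row0→col0 (cost 10), row1→col3 (cost 5), row2→col1 (cost 6), row3→col4 (cost 8), row4→col2 (cost 1)
total = 10 + 5 + 6 + 8 + 1 = 30

Minimum assignment cost: 30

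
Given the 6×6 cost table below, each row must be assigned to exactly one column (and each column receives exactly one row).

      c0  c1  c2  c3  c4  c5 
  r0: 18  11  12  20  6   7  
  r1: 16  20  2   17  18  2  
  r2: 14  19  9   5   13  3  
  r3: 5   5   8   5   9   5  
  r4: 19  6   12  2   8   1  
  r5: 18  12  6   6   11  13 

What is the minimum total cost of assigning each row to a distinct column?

Minimum assignment cost: 28

optimal assignment: row0→col4 (cost 6), row1→col2 (cost 2), row2→col5 (cost 3), row3→col0 (cost 5), row4→col1 (cost 6), row5→col3 (cost 6)
total = 6 + 2 + 3 + 5 + 6 + 6 = 28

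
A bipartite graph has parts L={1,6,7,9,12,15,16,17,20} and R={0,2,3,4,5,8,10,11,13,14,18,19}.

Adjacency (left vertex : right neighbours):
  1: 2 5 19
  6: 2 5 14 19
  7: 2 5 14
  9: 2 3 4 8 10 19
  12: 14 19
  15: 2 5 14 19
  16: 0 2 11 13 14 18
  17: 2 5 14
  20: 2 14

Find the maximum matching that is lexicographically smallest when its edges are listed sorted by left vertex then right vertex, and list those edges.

|M| = 6 (so the lex-smallest maximum matching has 6 edges)
process left vertices in ascending order; for each, take the smallest-labelled available neighbour that still permits 6 edges overall, or leave it unmatched if none does
lex-smallest matching: {1-2, 6-5, 7-14, 9-3, 12-19, 16-0}

Lex-smallest maximum matching: {(1,2), (6,5), (7,14), (9,3), (12,19), (16,0)}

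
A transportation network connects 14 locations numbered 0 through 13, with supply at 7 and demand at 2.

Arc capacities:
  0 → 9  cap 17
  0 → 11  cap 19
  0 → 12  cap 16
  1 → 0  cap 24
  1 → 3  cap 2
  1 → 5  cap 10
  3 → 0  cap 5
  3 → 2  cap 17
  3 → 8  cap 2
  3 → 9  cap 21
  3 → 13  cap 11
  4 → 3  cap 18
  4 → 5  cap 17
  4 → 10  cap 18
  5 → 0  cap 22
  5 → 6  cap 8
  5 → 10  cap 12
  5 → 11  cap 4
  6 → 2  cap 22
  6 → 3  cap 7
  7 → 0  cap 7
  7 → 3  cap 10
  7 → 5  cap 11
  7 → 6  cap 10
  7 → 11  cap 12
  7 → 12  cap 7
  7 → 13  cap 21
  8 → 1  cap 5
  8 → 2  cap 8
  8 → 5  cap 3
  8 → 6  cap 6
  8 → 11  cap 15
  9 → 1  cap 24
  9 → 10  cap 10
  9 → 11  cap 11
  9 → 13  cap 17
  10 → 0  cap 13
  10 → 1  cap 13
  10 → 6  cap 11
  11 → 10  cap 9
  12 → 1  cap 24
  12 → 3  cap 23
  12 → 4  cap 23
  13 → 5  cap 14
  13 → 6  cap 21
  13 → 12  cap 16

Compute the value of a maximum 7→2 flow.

augment #1: 7→3→2 bottleneck 10, total now 10
augment #2: 7→6→2 bottleneck 10, total now 20
augment #3: 7→5→6→2 bottleneck 8, total now 28
augment #4: 7→12→3→2 bottleneck 7, total now 35
augment #5: 7→13→6→2 bottleneck 4, total now 39
augment #6: 7→0→12→3→8→2 bottleneck 2, total now 41

Maximum flow value: 41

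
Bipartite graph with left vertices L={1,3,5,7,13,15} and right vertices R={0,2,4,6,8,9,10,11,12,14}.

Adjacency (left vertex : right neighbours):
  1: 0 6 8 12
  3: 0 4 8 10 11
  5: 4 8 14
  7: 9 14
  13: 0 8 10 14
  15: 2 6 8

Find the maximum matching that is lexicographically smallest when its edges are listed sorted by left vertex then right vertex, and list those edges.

|M| = 6 (so the lex-smallest maximum matching has 6 edges)
process left vertices in ascending order; for each, take the smallest-labelled available neighbour that still permits 6 edges overall, or leave it unmatched if none does
lex-smallest matching: {1-0, 3-4, 5-8, 7-9, 13-10, 15-2}

Lex-smallest maximum matching: {(1,0), (3,4), (5,8), (7,9), (13,10), (15,2)}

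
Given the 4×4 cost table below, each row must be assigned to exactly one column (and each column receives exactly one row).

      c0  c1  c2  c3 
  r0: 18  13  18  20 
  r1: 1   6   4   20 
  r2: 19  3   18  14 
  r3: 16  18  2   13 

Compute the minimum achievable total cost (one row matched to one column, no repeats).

optimal assignment: row0→col3 (cost 20), row1→col0 (cost 1), row2→col1 (cost 3), row3→col2 (cost 2)
total = 20 + 1 + 3 + 2 = 26

Minimum assignment cost: 26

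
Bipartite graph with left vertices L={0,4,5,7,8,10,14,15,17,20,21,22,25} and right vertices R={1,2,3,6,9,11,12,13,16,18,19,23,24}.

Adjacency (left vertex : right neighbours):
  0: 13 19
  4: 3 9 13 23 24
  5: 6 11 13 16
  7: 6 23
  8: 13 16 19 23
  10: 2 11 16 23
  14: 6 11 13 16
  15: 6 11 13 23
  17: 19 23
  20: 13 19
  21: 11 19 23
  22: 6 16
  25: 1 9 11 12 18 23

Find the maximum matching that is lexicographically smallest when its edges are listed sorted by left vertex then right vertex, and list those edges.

Lex-smallest maximum matching: {(0,13), (4,3), (5,6), (7,23), (8,16), (10,2), (14,11), (17,19), (25,1)}

|M| = 9 (so the lex-smallest maximum matching has 9 edges)
process left vertices in ascending order; for each, take the smallest-labelled available neighbour that still permits 9 edges overall, or leave it unmatched if none does
lex-smallest matching: {0-13, 4-3, 5-6, 7-23, 8-16, 10-2, 14-11, 17-19, 25-1}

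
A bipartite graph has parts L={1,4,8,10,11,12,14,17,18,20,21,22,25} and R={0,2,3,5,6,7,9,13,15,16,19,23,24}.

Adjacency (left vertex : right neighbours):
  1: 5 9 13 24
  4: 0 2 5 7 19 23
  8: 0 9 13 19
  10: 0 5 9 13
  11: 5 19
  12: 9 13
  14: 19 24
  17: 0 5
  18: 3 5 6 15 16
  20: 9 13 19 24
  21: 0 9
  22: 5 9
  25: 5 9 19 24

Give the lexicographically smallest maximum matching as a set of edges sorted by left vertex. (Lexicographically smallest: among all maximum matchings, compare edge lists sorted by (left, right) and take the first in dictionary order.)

Lex-smallest maximum matching: {(1,5), (4,2), (8,0), (10,9), (11,19), (12,13), (14,24), (18,3)}

|M| = 8 (so the lex-smallest maximum matching has 8 edges)
process left vertices in ascending order; for each, take the smallest-labelled available neighbour that still permits 8 edges overall, or leave it unmatched if none does
lex-smallest matching: {1-5, 4-2, 8-0, 10-9, 11-19, 12-13, 14-24, 18-3}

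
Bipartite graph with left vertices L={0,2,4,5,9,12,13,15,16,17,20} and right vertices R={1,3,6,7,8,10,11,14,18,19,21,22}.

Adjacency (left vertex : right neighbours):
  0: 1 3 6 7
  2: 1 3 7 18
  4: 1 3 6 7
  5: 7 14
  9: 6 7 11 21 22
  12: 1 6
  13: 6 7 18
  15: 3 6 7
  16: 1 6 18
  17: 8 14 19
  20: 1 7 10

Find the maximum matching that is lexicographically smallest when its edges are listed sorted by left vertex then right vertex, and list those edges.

Lex-smallest maximum matching: {(0,1), (2,3), (4,6), (5,14), (9,11), (13,7), (16,18), (17,8), (20,10)}

|M| = 9 (so the lex-smallest maximum matching has 9 edges)
process left vertices in ascending order; for each, take the smallest-labelled available neighbour that still permits 9 edges overall, or leave it unmatched if none does
lex-smallest matching: {0-1, 2-3, 4-6, 5-14, 9-11, 13-7, 16-18, 17-8, 20-10}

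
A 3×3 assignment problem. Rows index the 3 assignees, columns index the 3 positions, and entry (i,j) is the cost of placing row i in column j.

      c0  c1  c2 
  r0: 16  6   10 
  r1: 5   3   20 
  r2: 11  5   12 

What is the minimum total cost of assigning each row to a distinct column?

optimal assignment: row0→col2 (cost 10), row1→col0 (cost 5), row2→col1 (cost 5)
total = 10 + 5 + 5 = 20

Minimum assignment cost: 20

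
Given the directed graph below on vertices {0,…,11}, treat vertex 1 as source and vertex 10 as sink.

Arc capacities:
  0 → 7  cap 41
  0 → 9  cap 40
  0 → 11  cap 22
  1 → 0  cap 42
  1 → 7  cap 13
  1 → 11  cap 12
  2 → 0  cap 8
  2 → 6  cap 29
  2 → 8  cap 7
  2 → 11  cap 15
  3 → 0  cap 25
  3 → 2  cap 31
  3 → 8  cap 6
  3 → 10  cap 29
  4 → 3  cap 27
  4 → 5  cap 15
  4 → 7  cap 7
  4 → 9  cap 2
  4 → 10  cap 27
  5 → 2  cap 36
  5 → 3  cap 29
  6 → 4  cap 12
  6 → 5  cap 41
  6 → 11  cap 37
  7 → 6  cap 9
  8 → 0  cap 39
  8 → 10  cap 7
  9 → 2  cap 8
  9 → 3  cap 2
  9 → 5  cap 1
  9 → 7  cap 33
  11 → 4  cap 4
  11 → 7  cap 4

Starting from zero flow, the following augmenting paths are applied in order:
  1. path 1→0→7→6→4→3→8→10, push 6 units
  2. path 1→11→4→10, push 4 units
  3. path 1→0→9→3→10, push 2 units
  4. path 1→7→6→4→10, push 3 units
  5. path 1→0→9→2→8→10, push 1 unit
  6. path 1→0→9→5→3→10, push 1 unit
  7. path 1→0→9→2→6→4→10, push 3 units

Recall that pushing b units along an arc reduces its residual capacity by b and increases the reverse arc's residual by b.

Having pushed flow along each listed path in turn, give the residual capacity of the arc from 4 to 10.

after path 1 (1→0→7→6→4→3→8→10, push 6): res(4,10)=27
after path 2 (1→11→4→10, push 4): res(4,10)=23
after path 3 (1→0→9→3→10, push 2): res(4,10)=23
after path 4 (1→7→6→4→10, push 3): res(4,10)=20
after path 5 (1→0→9→2→8→10, push 1): res(4,10)=20
after path 6 (1→0→9→5→3→10, push 1): res(4,10)=20
after path 7 (1→0→9→2→6→4→10, push 3): res(4,10)=17

Residual capacity of (4,10): 17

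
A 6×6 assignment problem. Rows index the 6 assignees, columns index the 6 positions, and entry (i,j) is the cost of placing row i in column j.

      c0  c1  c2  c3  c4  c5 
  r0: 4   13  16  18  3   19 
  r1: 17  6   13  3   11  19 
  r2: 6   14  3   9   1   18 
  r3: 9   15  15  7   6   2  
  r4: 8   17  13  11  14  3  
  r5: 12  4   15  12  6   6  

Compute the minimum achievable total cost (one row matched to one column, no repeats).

Minimum assignment cost: 23

one of 2 optimal assignments: row0→col0 (cost 4), row1→col3 (cost 3), row2→col2 (cost 3), row3→col4 (cost 6), row4→col5 (cost 3), row5→col1 (cost 4)
total = 4 + 3 + 3 + 6 + 3 + 4 = 23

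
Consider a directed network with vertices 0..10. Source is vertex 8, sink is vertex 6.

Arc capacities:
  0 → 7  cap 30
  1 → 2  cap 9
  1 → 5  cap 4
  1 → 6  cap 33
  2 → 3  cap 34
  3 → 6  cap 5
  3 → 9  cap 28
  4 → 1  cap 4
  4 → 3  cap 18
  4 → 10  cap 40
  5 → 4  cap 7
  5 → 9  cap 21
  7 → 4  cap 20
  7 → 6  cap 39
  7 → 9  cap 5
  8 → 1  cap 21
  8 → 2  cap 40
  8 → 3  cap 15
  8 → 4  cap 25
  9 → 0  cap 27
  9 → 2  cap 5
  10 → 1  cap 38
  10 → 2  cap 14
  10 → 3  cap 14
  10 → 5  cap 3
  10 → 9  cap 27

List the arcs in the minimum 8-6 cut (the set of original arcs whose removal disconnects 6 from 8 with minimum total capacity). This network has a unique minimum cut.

augment #1: 8→1→6 push 21
augment #2: 8→3→6 push 5
augment #3: 8→4→1→6 push 4
augment #4: 8→4→10→1→6 push 8
augment #5: 8→3→9→0→7→6 push 10
augment #6: 8→2→3→9→0→7→6 push 17
max flow = 65; residual-reachable set from 8 gives S-side
cut edges (S→T): {(1,6), (3,6), (9,0)} total cap 65

Min-cut arcs: {(1,6), (3,6), (9,0)} (total capacity 65)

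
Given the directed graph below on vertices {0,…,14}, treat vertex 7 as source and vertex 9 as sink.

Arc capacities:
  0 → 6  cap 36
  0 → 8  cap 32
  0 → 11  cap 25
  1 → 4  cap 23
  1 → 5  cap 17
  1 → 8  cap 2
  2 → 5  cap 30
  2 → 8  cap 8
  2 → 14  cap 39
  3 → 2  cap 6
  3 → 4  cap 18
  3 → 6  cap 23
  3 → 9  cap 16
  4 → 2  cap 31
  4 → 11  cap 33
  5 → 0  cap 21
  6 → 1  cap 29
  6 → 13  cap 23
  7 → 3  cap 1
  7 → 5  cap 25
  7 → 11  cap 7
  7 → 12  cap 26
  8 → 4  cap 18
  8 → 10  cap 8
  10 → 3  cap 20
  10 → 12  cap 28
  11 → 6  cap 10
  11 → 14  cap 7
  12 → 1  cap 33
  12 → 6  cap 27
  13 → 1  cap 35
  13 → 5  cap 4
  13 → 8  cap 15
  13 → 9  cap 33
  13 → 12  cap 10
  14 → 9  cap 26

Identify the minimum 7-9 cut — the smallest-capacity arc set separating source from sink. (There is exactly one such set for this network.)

Min-cut arcs: {(5,0), (7,3), (7,11), (7,12)} (total capacity 55)

augment #1: 7→3→9 push 1
augment #2: 7→11→14→9 push 7
augment #3: 7→12→6→13→9 push 23
augment #4: 7→5→0→8→10→3→9 push 8
augment #5: 7→12→1→4→2→14→9 push 3
augment #6: 7→5→0→8→4→2→14→9 push 13
max flow = 55; residual-reachable set from 7 gives S-side
cut edges (S→T): {(5,0), (7,3), (7,11), (7,12)} total cap 55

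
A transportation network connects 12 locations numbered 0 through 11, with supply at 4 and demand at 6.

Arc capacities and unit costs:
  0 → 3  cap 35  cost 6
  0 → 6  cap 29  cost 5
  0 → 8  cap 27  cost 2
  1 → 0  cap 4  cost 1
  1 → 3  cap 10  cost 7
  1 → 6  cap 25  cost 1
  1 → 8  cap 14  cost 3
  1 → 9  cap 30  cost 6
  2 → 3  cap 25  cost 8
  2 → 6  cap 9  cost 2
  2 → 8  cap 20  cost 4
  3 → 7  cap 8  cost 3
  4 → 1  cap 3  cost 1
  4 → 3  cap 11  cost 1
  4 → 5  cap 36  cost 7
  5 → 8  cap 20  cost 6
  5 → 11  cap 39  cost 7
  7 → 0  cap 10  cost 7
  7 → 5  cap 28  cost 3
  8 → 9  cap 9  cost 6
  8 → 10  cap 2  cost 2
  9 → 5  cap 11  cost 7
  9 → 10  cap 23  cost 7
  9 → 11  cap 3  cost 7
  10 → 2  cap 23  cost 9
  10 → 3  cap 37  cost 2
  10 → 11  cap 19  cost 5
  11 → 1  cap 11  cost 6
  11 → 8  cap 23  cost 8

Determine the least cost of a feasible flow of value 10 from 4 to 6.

shortest-cost path #1: 4→1→6 push 3 @ unit cost 2 (adds 6)
shortest-cost path #2: 4→3→7→0→6 push 7 @ unit cost 16 (adds 112)
total cost = 118

Minimum cost for 10 units: 118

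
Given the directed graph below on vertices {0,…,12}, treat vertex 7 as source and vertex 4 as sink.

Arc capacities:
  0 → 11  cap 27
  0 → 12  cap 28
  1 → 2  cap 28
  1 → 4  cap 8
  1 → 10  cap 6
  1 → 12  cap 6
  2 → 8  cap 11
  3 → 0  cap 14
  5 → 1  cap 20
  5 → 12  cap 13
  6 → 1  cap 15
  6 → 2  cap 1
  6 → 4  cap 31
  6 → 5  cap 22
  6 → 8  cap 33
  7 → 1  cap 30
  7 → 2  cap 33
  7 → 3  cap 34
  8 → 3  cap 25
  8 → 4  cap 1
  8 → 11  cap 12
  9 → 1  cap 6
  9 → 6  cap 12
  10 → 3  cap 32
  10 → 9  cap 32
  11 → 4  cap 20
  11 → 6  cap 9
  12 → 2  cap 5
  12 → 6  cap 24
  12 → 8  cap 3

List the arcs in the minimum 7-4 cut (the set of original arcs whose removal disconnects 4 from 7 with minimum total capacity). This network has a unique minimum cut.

Min-cut arcs: {(1,4), (1,10), (1,12), (2,8), (3,0)} (total capacity 45)

augment #1: 7→1→4 push 8
augment #2: 7→2→8→4 push 1
augment #3: 7→1→12→6→4 push 6
augment #4: 7→2→8→11→4 push 10
augment #5: 7→3→0→11→4 push 10
augment #6: 7→1→10→9→6→4 push 6
augment #7: 7→3→0→11→6→4 push 4
max flow = 45; residual-reachable set from 7 gives S-side
cut edges (S→T): {(1,4), (1,10), (1,12), (2,8), (3,0)} total cap 45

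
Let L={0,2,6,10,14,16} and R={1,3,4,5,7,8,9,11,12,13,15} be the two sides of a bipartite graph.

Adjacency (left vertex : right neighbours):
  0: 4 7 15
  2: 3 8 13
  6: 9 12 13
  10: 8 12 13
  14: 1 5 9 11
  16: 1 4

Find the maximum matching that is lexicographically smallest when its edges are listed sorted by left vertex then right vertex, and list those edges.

|M| = 6 (so the lex-smallest maximum matching has 6 edges)
process left vertices in ascending order; for each, take the smallest-labelled available neighbour that still permits 6 edges overall, or leave it unmatched if none does
lex-smallest matching: {0-4, 2-3, 6-9, 10-8, 14-5, 16-1}

Lex-smallest maximum matching: {(0,4), (2,3), (6,9), (10,8), (14,5), (16,1)}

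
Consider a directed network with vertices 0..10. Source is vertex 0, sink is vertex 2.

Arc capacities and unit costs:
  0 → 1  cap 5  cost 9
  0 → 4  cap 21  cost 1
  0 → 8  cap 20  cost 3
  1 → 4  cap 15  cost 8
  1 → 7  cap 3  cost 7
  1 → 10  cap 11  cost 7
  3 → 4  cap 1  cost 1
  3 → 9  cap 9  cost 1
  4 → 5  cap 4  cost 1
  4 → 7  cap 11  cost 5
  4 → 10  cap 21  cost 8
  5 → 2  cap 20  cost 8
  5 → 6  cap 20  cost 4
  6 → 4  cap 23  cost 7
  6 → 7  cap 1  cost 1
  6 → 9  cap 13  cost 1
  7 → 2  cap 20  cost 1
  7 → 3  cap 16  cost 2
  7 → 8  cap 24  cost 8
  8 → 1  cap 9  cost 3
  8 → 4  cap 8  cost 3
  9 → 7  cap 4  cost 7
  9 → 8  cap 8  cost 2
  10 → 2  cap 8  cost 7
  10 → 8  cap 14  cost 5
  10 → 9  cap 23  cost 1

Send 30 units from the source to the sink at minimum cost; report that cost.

Minimum cost for 30 units: 381

shortest-cost path #1: 0→4→7→2 push 11 @ unit cost 7 (adds 77)
shortest-cost path #2: 0→4→5→6→7→2 push 1 @ unit cost 8 (adds 8)
shortest-cost path #3: 0→4→5→2 push 3 @ unit cost 10 (adds 30)
shortest-cost path #4: 0→8→1→7→2 push 3 @ unit cost 14 (adds 42)
shortest-cost path #5: 0→4→10→2 push 6 @ unit cost 16 (adds 96)
shortest-cost path #6: 0→8→1→10→2 push 2 @ unit cost 20 (adds 40)
shortest-cost path #7: 0→8→1→10→9→7→2 push 4 @ unit cost 22 (adds 88)
total cost = 381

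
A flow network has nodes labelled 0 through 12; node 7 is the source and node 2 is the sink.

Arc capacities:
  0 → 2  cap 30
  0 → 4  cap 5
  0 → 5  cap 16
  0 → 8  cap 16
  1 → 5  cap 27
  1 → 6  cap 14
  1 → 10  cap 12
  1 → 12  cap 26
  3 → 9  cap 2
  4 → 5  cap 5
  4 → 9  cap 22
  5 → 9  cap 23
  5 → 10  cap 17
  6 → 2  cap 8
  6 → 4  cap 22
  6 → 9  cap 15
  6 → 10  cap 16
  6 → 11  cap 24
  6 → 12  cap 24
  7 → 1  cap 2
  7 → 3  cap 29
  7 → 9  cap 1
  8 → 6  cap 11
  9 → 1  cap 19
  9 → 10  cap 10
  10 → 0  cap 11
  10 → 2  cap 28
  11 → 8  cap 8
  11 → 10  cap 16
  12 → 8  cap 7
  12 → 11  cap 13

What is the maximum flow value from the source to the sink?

Maximum flow value: 5

augment #1: 7→1→6→2 bottleneck 2, total now 2
augment #2: 7→9→10→2 bottleneck 1, total now 3
augment #3: 7→3→9→10→2 bottleneck 2, total now 5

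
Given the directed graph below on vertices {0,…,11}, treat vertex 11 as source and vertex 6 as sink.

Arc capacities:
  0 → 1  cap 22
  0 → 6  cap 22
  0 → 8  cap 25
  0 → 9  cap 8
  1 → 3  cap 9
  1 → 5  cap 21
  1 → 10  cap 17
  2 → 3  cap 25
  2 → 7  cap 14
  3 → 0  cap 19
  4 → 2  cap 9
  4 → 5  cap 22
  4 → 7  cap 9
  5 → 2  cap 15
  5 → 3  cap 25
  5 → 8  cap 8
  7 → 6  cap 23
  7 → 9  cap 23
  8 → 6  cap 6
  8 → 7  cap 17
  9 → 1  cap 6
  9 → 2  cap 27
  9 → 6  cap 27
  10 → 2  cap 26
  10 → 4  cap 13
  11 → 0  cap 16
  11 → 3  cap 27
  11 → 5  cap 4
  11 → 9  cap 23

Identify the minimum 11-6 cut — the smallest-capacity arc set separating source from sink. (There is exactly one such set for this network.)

augment #1: 11→0→6 push 16
augment #2: 11→9→6 push 23
augment #3: 11→3→0→6 push 6
augment #4: 11→5→8→6 push 4
augment #5: 11→3→0→8→6 push 2
augment #6: 11→3→0→9→6 push 4
augment #7: 11→3→0→8→7→6 push 7
max flow = 62; residual-reachable set from 11 gives S-side
cut edges (S→T): {(3,0), (11,0), (11,5), (11,9)} total cap 62

Min-cut arcs: {(3,0), (11,0), (11,5), (11,9)} (total capacity 62)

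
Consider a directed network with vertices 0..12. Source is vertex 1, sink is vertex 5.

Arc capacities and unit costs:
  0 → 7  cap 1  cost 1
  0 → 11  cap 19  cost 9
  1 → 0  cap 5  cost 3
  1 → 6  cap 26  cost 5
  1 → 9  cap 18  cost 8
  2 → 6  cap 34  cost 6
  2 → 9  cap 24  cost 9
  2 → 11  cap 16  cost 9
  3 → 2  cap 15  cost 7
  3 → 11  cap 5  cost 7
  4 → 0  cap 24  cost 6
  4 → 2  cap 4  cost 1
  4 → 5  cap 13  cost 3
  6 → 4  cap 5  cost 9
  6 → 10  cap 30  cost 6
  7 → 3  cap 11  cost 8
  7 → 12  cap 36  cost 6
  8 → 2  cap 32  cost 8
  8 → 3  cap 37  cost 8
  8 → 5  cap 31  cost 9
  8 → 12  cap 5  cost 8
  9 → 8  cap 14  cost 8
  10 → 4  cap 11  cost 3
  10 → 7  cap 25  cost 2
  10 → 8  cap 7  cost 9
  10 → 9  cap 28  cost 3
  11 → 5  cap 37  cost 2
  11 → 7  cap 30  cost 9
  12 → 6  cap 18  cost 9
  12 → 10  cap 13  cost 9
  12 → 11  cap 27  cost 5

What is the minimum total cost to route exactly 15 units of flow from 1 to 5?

Minimum cost for 15 units: 240

shortest-cost path #1: 1→0→11→5 push 5 @ unit cost 14 (adds 70)
shortest-cost path #2: 1→6→4→5 push 5 @ unit cost 17 (adds 85)
shortest-cost path #3: 1→6→10→4→5 push 5 @ unit cost 17 (adds 85)
total cost = 240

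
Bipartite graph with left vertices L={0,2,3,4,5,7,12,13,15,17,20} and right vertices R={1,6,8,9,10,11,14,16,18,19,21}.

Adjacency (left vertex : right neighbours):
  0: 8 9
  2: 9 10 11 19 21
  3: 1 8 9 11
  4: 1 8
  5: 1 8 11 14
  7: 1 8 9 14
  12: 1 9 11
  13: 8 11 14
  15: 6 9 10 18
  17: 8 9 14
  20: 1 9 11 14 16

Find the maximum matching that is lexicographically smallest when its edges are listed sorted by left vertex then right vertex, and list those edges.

Lex-smallest maximum matching: {(0,8), (2,10), (3,1), (5,11), (7,9), (13,14), (15,6), (20,16)}

|M| = 8 (so the lex-smallest maximum matching has 8 edges)
process left vertices in ascending order; for each, take the smallest-labelled available neighbour that still permits 8 edges overall, or leave it unmatched if none does
lex-smallest matching: {0-8, 2-10, 3-1, 5-11, 7-9, 13-14, 15-6, 20-16}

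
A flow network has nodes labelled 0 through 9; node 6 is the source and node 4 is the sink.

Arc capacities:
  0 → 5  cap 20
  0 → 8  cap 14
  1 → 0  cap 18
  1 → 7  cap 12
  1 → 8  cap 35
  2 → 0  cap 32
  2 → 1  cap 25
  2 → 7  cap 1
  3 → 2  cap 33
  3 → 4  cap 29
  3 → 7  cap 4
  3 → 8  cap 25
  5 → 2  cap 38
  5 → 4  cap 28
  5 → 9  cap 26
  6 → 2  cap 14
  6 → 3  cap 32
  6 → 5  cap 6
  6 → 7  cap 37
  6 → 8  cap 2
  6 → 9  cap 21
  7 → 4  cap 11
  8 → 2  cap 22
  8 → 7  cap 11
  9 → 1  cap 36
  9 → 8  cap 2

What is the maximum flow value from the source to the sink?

Maximum flow value: 66

augment #1: 6→3→4 bottleneck 29, total now 29
augment #2: 6→5→4 bottleneck 6, total now 35
augment #3: 6→7→4 bottleneck 11, total now 46
augment #4: 6→2→0→5→4 bottleneck 14, total now 60
augment #5: 6→3→2→0→5→4 bottleneck 3, total now 63
augment #6: 6→8→2→0→5→4 bottleneck 2, total now 65
augment #7: 6→9→1→0→5→4 bottleneck 1, total now 66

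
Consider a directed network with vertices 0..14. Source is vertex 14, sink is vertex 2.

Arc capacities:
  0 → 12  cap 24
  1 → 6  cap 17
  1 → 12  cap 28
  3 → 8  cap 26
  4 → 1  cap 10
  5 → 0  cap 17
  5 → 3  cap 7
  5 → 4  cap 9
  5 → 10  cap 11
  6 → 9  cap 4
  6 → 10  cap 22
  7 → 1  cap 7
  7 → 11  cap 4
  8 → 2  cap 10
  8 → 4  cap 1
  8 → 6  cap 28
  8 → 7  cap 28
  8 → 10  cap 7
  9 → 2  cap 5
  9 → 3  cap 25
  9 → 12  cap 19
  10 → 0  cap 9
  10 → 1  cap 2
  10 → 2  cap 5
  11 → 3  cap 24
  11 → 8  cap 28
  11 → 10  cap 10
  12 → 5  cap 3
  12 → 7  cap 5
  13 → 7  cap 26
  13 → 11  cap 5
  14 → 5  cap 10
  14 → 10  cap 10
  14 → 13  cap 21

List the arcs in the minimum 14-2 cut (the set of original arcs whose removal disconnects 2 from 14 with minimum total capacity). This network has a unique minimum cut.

augment #1: 14→10→2 push 5
augment #2: 14→5→3→8→2 push 7
augment #3: 14→13→11→8→2 push 3
augment #4: 14→10→1→6→9→2 push 2
augment #5: 14→5→4→1→6→9→2 push 2
max flow = 19; residual-reachable set from 14 gives S-side
cut edges (S→T): {(6,9), (8,2), (10,2)} total cap 19

Min-cut arcs: {(6,9), (8,2), (10,2)} (total capacity 19)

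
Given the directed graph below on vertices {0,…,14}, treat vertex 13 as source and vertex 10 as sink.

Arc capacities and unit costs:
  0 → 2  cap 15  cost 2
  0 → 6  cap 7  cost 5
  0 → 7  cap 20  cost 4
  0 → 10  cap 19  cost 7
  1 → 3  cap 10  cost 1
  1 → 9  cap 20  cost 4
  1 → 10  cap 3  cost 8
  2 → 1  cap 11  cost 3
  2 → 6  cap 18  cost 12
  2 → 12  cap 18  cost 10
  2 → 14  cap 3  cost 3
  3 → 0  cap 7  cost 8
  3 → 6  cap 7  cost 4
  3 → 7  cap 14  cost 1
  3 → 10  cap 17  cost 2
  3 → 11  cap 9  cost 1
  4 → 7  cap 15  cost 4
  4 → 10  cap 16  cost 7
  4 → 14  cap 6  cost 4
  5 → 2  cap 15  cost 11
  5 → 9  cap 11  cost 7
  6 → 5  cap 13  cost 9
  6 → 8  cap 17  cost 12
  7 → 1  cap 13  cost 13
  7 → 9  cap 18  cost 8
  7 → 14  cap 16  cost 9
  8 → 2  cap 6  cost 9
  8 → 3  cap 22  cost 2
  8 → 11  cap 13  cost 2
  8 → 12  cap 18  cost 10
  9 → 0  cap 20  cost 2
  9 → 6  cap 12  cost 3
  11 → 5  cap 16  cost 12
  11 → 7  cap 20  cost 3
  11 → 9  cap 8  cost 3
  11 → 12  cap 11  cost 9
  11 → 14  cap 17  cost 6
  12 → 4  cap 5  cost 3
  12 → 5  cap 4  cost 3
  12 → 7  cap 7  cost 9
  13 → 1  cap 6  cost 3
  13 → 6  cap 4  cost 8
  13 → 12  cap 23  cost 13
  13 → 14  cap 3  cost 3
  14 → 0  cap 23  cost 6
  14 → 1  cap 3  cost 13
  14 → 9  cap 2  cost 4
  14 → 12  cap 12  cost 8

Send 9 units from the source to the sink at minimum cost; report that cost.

shortest-cost path #1: 13→1→3→10 push 6 @ unit cost 6 (adds 36)
shortest-cost path #2: 13→14→0→10 push 3 @ unit cost 16 (adds 48)
total cost = 84

Minimum cost for 9 units: 84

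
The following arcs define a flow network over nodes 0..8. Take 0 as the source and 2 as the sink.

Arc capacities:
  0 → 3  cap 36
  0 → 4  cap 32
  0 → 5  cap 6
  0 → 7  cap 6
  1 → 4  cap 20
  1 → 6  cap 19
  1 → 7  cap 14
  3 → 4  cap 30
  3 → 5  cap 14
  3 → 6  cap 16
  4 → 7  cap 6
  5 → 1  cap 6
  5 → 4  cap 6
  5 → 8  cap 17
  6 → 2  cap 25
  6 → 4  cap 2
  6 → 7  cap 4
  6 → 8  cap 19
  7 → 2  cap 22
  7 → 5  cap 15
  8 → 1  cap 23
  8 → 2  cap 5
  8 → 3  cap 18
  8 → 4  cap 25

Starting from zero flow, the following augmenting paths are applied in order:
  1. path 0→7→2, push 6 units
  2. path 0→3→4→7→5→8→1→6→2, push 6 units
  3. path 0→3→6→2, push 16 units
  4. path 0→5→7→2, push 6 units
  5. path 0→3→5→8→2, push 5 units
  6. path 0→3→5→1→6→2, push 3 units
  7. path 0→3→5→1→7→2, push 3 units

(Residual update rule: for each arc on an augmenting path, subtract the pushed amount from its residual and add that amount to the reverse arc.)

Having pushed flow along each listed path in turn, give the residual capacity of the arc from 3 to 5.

after path 1 (0→7→2, push 6): res(3,5)=14
after path 2 (0→3→4→7→5→8→1→6→2, push 6): res(3,5)=14
after path 3 (0→3→6→2, push 16): res(3,5)=14
after path 4 (0→5→7→2, push 6): res(3,5)=14
after path 5 (0→3→5→8→2, push 5): res(3,5)=9
after path 6 (0→3→5→1→6→2, push 3): res(3,5)=6
after path 7 (0→3→5→1→7→2, push 3): res(3,5)=3

Residual capacity of (3,5): 3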